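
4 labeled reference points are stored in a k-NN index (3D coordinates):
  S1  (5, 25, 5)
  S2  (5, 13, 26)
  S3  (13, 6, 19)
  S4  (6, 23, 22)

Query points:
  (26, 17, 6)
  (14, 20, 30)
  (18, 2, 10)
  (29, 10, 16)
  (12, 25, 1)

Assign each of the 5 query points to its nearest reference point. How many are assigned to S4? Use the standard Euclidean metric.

(26, 17, 6) — d² to each: S1:506, S2:857, S3:459, S4:692 → nearest is S3
(14, 20, 30) — d² to each: S1:731, S2:146, S3:318, S4:137 → nearest is S4
(18, 2, 10) — d² to each: S1:723, S2:546, S3:122, S4:729 → nearest is S3
(29, 10, 16) — d² to each: S1:922, S2:685, S3:281, S4:734 → nearest is S3
(12, 25, 1) — d² to each: S1:65, S2:818, S3:686, S4:481 → nearest is S1
1 of the 5 points has S4 as nearest.

1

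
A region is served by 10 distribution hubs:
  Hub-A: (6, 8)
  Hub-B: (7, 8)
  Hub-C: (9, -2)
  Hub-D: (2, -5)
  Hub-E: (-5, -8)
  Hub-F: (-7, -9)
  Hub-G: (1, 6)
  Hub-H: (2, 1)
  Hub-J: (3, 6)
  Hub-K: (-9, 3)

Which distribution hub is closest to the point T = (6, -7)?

Since √ is increasing, it suffices to compare squared distances:
d²(T, Hub-A) = 0 + 225 = 225
d²(T, Hub-B) = 1 + 225 = 226
d²(T, Hub-C) = 9 + 25 = 34
d²(T, Hub-D) = 16 + 4 = 20
d²(T, Hub-E) = 121 + 1 = 122
d²(T, Hub-F) = 169 + 4 = 173
d²(T, Hub-G) = 25 + 169 = 194
d²(T, Hub-H) = 16 + 64 = 80
d²(T, Hub-J) = 9 + 169 = 178
d²(T, Hub-K) = 225 + 100 = 325
Minimum is at Hub-D.

Hub-D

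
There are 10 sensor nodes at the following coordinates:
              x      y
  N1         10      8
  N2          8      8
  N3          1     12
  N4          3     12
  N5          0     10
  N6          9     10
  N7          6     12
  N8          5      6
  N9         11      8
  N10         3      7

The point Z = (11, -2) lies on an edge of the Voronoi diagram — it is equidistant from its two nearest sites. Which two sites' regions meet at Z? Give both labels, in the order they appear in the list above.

Squared distances from Z to each site:
|ZN1|² = 1 + 100 = 101
|ZN2|² = 9 + 100 = 109
|ZN3|² = 100 + 196 = 296
|ZN4|² = 64 + 196 = 260
|ZN5|² = 121 + 144 = 265
|ZN6|² = 4 + 144 = 148
|ZN7|² = 25 + 196 = 221
|ZN8|² = 36 + 64 = 100
|ZN9|² = 0 + 100 = 100
d²(Z, N10) = 64 + 81 = 145
Z is equidistant from N8 and N9 (both at squared distance 100), and every other site is strictly farther — so Z lies on the N8–N9 Voronoi edge.

N8 and N9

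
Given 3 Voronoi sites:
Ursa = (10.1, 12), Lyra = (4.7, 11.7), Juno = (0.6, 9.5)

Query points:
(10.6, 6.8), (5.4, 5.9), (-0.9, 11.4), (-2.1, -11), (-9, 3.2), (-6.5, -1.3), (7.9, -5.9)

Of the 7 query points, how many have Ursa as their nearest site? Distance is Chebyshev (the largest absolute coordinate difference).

1

(10.6, 6.8) — d to each: Ursa:5.2, Lyra:5.9, Juno:10 → nearest is Ursa
(5.4, 5.9) — d to each: Ursa:6.1, Lyra:5.8, Juno:4.8 → nearest is Juno
(-0.9, 11.4) — d to each: Ursa:11, Lyra:5.6, Juno:1.9 → nearest is Juno
(-2.1, -11) — d to each: Ursa:23, Lyra:22.7, Juno:20.5 → nearest is Juno
(-9, 3.2) — d to each: Ursa:19.1, Lyra:13.7, Juno:9.6 → nearest is Juno
(-6.5, -1.3) — d to each: Ursa:16.6, Lyra:13, Juno:10.8 → nearest is Juno
(7.9, -5.9) — d to each: Ursa:17.9, Lyra:17.6, Juno:15.4 → nearest is Juno
1 of the 7 points has Ursa as nearest.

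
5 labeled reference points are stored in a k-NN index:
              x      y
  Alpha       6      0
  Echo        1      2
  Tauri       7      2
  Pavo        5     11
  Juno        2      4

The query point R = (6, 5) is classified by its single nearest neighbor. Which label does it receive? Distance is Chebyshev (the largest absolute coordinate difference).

d(R, Alpha) = max(0, 5) = 5
d(R, Echo) = max(5, 3) = 5
d(R, Tauri) = max(1, 3) = 3
d(R, Pavo) = max(1, 6) = 6
d(R, Juno) = max(4, 1) = 4
The smallest is to Tauri, so R lies in the Voronoi region of Tauri.

Tauri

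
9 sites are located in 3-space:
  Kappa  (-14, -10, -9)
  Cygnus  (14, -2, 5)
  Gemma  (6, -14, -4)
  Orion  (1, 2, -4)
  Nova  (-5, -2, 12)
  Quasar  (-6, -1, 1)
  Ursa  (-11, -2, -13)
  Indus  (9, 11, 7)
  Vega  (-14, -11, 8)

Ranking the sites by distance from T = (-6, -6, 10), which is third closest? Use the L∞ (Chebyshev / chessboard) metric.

Quasar

d(T, Kappa) = max(8, 4, 19) = 19
d(T, Cygnus) = max(20, 4, 5) = 20
d(T, Gemma) = max(12, 8, 14) = 14
d(T, Orion) = max(7, 8, 14) = 14
d(T, Nova) = max(1, 4, 2) = 4
d(T, Quasar) = max(0, 5, 9) = 9
d(T, Ursa) = max(5, 4, 23) = 23
d(T, Indus) = max(15, 17, 3) = 17
d(T, Vega) = max(8, 5, 2) = 8
Sorted ascending: Nova, Vega, Quasar, Gemma, … — the third-nearest is Quasar.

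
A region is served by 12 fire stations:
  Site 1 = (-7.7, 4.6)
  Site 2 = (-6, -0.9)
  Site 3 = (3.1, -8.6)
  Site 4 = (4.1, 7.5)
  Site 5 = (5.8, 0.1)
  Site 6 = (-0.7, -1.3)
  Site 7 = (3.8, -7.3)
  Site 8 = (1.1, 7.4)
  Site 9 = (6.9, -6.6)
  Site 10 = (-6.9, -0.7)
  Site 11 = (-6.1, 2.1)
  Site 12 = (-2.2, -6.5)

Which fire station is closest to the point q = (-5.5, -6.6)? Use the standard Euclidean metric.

Site 12

Compare squared distances (the ordering matches that of the actual distances):
d²(q, Site 1) = (-5.5−(-7.7))² + (-6.6−4.6)² = 4.84 + 125.44 = 130.28
d²(q, Site 2) = (-5.5−(-6))² + (-6.6−(-0.9))² = 0.25 + 32.49 = 32.74
d²(q, Site 3) = (-5.5−3.1)² + (-6.6−(-8.6))² = 73.96 + 4 = 77.96
d²(q, Site 4) = (-5.5−4.1)² + (-6.6−7.5)² = 92.16 + 198.81 = 290.97
d²(q, Site 5) = (-5.5−5.8)² + (-6.6−0.1)² = 127.69 + 44.89 = 172.58
d²(q, Site 6) = (-5.5−(-0.7))² + (-6.6−(-1.3))² = 23.04 + 28.09 = 51.13
d²(q, Site 7) = (-5.5−3.8)² + (-6.6−(-7.3))² = 86.49 + 0.49 = 86.98
d²(q, Site 8) = (-5.5−1.1)² + (-6.6−7.4)² = 43.56 + 196 = 239.56
d²(q, Site 9) = (-5.5−6.9)² + (-6.6−(-6.6))² = 153.76 + 0 = 153.76
d²(q, Site 10) = (-5.5−(-6.9))² + (-6.6−(-0.7))² = 1.96 + 34.81 = 36.77
d²(q, Site 11) = (-5.5−(-6.1))² + (-6.6−2.1)² = 0.36 + 75.69 = 76.05
d²(q, Site 12) = (-5.5−(-2.2))² + (-6.6−(-6.5))² = 10.89 + 0.01 = 10.9
Minimum is at Site 12.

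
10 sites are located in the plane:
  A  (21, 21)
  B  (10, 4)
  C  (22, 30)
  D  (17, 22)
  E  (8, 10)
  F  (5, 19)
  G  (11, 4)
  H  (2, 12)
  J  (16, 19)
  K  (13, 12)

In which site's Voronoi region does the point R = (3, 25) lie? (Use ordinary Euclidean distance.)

F

Squared Euclidean distances:
|RA|² = (3−21)² + (25−21)² = 324 + 16 = 340
|RB|² = (3−10)² + (25−4)² = 49 + 441 = 490
|RC|² = (3−22)² + (25−30)² = 361 + 25 = 386
|RD|² = (3−17)² + (25−22)² = 196 + 9 = 205
|RE|² = (3−8)² + (25−10)² = 25 + 225 = 250
|RF|² = (3−5)² + (25−19)² = 4 + 36 = 40
|RG|² = (3−11)² + (25−4)² = 64 + 441 = 505
|RH|² = (3−2)² + (25−12)² = 1 + 169 = 170
|RJ|² = (3−16)² + (25−19)² = 169 + 36 = 205
|RK|² = (3−13)² + (25−12)² = 100 + 169 = 269
F is nearest.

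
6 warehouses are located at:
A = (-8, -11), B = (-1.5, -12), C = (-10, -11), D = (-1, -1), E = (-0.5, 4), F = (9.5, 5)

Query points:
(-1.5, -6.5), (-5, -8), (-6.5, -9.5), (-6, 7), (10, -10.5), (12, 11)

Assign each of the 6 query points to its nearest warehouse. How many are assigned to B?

2

(-1.5, -6.5) — d² to each: A:62.5, B:30.25, C:92.5, D:30.5, E:111.25, F:253.25 → nearest is B
(-5, -8) — d² to each: A:18, B:28.25, C:34, D:65, E:164.25, F:379.25 → nearest is A
(-6.5, -9.5) — d² to each: A:4.5, B:31.25, C:14.5, D:102.5, E:218.25, F:466.25 → nearest is A
(-6, 7) — d² to each: A:328, B:381.25, C:340, D:89, E:39.25, F:244.25 → nearest is E
(10, -10.5) — d² to each: A:324.25, B:134.5, C:400.25, D:211.25, E:320.5, F:240.5 → nearest is B
(12, 11) — d² to each: A:884, B:711.25, C:968, D:313, E:205.25, F:42.25 → nearest is F
2 of the 6 points have B as nearest.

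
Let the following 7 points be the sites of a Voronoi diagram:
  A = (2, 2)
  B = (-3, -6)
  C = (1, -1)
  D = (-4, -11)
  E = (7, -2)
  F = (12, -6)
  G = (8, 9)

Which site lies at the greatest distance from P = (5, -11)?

Since √ is increasing, it suffices to compare squared distances:
|PA|² = 9 + 169 = 178
|PB|² = 64 + 25 = 89
|PC|² = 16 + 100 = 116
|PD|² = 81 + 0 = 81
|PE|² = 4 + 81 = 85
|PF|² = 49 + 25 = 74
|PG|² = 9 + 400 = 409
The largest is to G.

G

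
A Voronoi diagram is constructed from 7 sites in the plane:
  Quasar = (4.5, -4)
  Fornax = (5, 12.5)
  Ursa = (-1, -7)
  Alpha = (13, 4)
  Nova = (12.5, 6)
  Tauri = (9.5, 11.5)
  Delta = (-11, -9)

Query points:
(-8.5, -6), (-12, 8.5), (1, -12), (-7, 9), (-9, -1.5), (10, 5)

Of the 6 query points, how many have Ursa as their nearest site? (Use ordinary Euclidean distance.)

1

(-8.5, -6) — d² to each: Quasar:173, Fornax:524.5, Ursa:57.25, Alpha:562.25, Nova:585, Tauri:630.25, Delta:15.25 → nearest is Delta
(-12, 8.5) — d² to each: Quasar:428.5, Fornax:305, Ursa:361.25, Alpha:645.25, Nova:606.5, Tauri:471.25, Delta:307.25 → nearest is Fornax
(1, -12) — d² to each: Quasar:76.25, Fornax:616.25, Ursa:29, Alpha:400, Nova:456.25, Tauri:624.5, Delta:153 → nearest is Ursa
(-7, 9) — d² to each: Quasar:301.25, Fornax:156.25, Ursa:292, Alpha:425, Nova:389.25, Tauri:278.5, Delta:340 → nearest is Fornax
(-9, -1.5) — d² to each: Quasar:188.5, Fornax:392, Ursa:94.25, Alpha:514.25, Nova:518.5, Tauri:511.25, Delta:60.25 → nearest is Delta
(10, 5) — d² to each: Quasar:111.25, Fornax:81.25, Ursa:265, Alpha:10, Nova:7.25, Tauri:42.5, Delta:637 → nearest is Nova
1 of the 6 points has Ursa as nearest.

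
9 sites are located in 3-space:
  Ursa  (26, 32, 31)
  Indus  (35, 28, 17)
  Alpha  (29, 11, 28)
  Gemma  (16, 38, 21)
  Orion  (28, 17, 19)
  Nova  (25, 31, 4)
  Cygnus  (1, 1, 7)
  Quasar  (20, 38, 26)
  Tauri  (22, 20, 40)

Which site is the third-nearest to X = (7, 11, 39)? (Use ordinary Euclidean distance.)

Ursa

Compare squared distances (the ordering matches that of the actual distances):
d²(X, Ursa) = 361 + 441 + 64 = 866
d²(X, Indus) = 784 + 289 + 484 = 1557
d²(X, Alpha) = 484 + 0 + 121 = 605
d²(X, Gemma) = 81 + 729 + 324 = 1134
d²(X, Orion) = 441 + 36 + 400 = 877
d²(X, Nova) = 324 + 400 + 1225 = 1949
d²(X, Cygnus) = 36 + 100 + 1024 = 1160
d²(X, Quasar) = 169 + 729 + 169 = 1067
d²(X, Tauri) = 225 + 81 + 1 = 307
Sorted ascending: Tauri, Alpha, Ursa, Orion, … — the third-nearest is Ursa.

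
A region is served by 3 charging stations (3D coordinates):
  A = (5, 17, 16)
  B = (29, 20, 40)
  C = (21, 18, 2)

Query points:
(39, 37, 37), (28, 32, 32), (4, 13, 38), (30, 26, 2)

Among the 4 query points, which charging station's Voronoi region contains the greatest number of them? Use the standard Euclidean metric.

B

(39, 37, 37) — d² to each: A:1997, B:398, C:1910 → nearest is B
(28, 32, 32) — d² to each: A:1010, B:209, C:1145 → nearest is B
(4, 13, 38) — d² to each: A:501, B:678, C:1610 → nearest is A
(30, 26, 2) — d² to each: A:902, B:1481, C:145 → nearest is C
Tally — A:1, B:2, C:1. B captures the most (2).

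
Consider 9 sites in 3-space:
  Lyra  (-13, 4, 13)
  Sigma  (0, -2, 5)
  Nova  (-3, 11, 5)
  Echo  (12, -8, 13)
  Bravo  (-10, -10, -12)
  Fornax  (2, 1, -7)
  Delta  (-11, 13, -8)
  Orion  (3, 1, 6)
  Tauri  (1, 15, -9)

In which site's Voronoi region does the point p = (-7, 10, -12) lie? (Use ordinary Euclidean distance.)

Delta

Since √ is increasing, it suffices to compare squared distances:
d²(p, Lyra) = (-7−(-13))² + (10−4)² + (-12−13)² = 36 + 36 + 625 = 697
d²(p, Sigma) = (-7−0)² + (10−(-2))² + (-12−5)² = 49 + 144 + 289 = 482
d²(p, Nova) = (-7−(-3))² + (10−11)² + (-12−5)² = 16 + 1 + 289 = 306
d²(p, Echo) = (-7−12)² + (10−(-8))² + (-12−13)² = 361 + 324 + 625 = 1310
d²(p, Bravo) = (-7−(-10))² + (10−(-10))² + (-12−(-12))² = 9 + 400 + 0 = 409
d²(p, Fornax) = (-7−2)² + (10−1)² + (-12−(-7))² = 81 + 81 + 25 = 187
d²(p, Delta) = (-7−(-11))² + (10−13)² + (-12−(-8))² = 16 + 9 + 16 = 41
d²(p, Orion) = (-7−3)² + (10−1)² + (-12−6)² = 100 + 81 + 324 = 505
d²(p, Tauri) = (-7−1)² + (10−15)² + (-12−(-9))² = 64 + 25 + 9 = 98
The smallest is to Delta, so p lies in the Voronoi region of Delta.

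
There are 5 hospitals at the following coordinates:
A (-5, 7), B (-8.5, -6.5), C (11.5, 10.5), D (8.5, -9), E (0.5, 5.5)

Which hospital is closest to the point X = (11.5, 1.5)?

Compare squared distances (the ordering matches that of the actual distances):
|XA|² = (11.5−(-5))² + (1.5−7)² = 272.25 + 30.25 = 302.5
|XB|² = (11.5−(-8.5))² + (1.5−(-6.5))² = 400 + 64 = 464
|XC|² = (11.5−11.5)² + (1.5−10.5)² = 0 + 81 = 81
|XD|² = (11.5−8.5)² + (1.5−(-9))² = 9 + 110.25 = 119.25
|XE|² = (11.5−0.5)² + (1.5−5.5)² = 121 + 16 = 137
The smallest is to C, so X lies in the Voronoi region of C.

C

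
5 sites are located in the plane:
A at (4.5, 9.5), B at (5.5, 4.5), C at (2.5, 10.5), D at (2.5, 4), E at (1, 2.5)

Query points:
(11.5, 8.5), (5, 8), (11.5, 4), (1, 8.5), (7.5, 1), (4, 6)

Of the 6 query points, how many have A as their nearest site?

(11.5, 8.5) — d² to each: A:50, B:52, C:85, D:101.25, E:146.25 → nearest is A
(5, 8) — d² to each: A:2.5, B:12.5, C:12.5, D:22.25, E:46.25 → nearest is A
(11.5, 4) — d² to each: A:79.25, B:36.25, C:123.25, D:81, E:112.5 → nearest is B
(1, 8.5) — d² to each: A:13.25, B:36.25, C:6.25, D:22.5, E:36 → nearest is C
(7.5, 1) — d² to each: A:81.25, B:16.25, C:115.25, D:34, E:44.5 → nearest is B
(4, 6) — d² to each: A:12.5, B:4.5, C:22.5, D:6.25, E:21.25 → nearest is B
2 of the 6 points have A as nearest.

2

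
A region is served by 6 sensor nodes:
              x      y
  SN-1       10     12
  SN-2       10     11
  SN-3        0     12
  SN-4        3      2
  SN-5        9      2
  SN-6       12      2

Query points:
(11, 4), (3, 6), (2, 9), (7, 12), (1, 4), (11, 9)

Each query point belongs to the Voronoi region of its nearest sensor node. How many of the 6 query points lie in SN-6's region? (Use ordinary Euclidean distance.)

(11, 4) — d² to each: SN-1:65, SN-2:50, SN-3:185, SN-4:68, SN-5:8, SN-6:5 → nearest is SN-6
(3, 6) — d² to each: SN-1:85, SN-2:74, SN-3:45, SN-4:16, SN-5:52, SN-6:97 → nearest is SN-4
(2, 9) — d² to each: SN-1:73, SN-2:68, SN-3:13, SN-4:50, SN-5:98, SN-6:149 → nearest is SN-3
(7, 12) — d² to each: SN-1:9, SN-2:10, SN-3:49, SN-4:116, SN-5:104, SN-6:125 → nearest is SN-1
(1, 4) — d² to each: SN-1:145, SN-2:130, SN-3:65, SN-4:8, SN-5:68, SN-6:125 → nearest is SN-4
(11, 9) — d² to each: SN-1:10, SN-2:5, SN-3:130, SN-4:113, SN-5:53, SN-6:50 → nearest is SN-2
1 of the 6 points has SN-6 as nearest.

1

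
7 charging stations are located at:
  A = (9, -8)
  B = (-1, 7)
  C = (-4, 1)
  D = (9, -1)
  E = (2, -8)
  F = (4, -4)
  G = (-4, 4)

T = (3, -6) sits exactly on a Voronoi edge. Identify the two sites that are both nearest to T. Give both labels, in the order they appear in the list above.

Squared distances from T to each site:
|TA|² = (3−9)² + (-6−(-8))² = 36 + 4 = 40
|TB|² = (3−(-1))² + (-6−7)² = 16 + 169 = 185
|TC|² = (3−(-4))² + (-6−1)² = 49 + 49 = 98
|TD|² = (3−9)² + (-6−(-1))² = 36 + 25 = 61
|TE|² = (3−2)² + (-6−(-8))² = 1 + 4 = 5
|TF|² = (3−4)² + (-6−(-4))² = 1 + 4 = 5
|TG|² = (3−(-4))² + (-6−4)² = 49 + 100 = 149
T is equidistant from E and F (both at squared distance 5), and every other site is strictly farther — so T lies on the E–F Voronoi edge.

E and F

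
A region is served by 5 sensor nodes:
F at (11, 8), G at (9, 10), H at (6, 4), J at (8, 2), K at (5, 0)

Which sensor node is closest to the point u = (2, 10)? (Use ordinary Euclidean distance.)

G

Since √ is increasing, it suffices to compare squared distances:
|uF|² = (2−11)² + (10−8)² = 81 + 4 = 85
|uG|² = (2−9)² + (10−10)² = 49 + 0 = 49
|uH|² = (2−6)² + (10−4)² = 16 + 36 = 52
|uJ|² = (2−8)² + (10−2)² = 36 + 64 = 100
|uK|² = (2−5)² + (10−0)² = 9 + 100 = 109
G is nearest.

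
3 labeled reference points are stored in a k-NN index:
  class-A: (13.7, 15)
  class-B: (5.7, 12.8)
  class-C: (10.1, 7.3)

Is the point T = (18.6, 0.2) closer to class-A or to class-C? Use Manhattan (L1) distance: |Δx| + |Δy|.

d(T, class-A) = |18.6−13.7| + |0.2−15| = 4.9 + 14.8 = 19.7
d(T, class-C) = |18.6−10.1| + |0.2−7.3| = 8.5 + 7.1 = 15.6
19.7 > 15.6, so class-C is closer.

class-C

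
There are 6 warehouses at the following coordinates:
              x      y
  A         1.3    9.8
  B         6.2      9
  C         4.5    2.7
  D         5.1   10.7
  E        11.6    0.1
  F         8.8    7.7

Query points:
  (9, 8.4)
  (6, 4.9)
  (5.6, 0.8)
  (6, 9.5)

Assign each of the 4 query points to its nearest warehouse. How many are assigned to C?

2

(9, 8.4) — d² to each: A:61.25, B:8.2, C:52.74, D:20.5, E:75.65, F:0.53 → nearest is F
(6, 4.9) — d² to each: A:46.1, B:16.85, C:7.09, D:34.45, E:54.4, F:15.68 → nearest is C
(5.6, 0.8) — d² to each: A:99.49, B:67.6, C:4.82, D:98.26, E:36.49, F:57.85 → nearest is C
(6, 9.5) — d² to each: A:22.18, B:0.29, C:48.49, D:2.25, E:119.72, F:11.08 → nearest is B
2 of the 4 points have C as nearest.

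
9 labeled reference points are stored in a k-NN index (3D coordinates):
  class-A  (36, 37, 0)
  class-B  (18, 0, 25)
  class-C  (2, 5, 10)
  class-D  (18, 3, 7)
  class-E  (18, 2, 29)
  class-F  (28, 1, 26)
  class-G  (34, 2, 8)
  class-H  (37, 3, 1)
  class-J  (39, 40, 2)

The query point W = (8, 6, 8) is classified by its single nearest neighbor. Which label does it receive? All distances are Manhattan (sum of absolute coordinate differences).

class-C

d(W, class-A) = |8−36| + |6−37| + |8−0| = 28 + 31 + 8 = 67
d(W, class-B) = |8−18| + |6−0| + |8−25| = 10 + 6 + 17 = 33
d(W, class-C) = |8−2| + |6−5| + |8−10| = 6 + 1 + 2 = 9
d(W, class-D) = |8−18| + |6−3| + |8−7| = 10 + 3 + 1 = 14
d(W, class-E) = |8−18| + |6−2| + |8−29| = 10 + 4 + 21 = 35
d(W, class-F) = |8−28| + |6−1| + |8−26| = 20 + 5 + 18 = 43
d(W, class-G) = |8−34| + |6−2| + |8−8| = 26 + 4 + 0 = 30
d(W, class-H) = |8−37| + |6−3| + |8−1| = 29 + 3 + 7 = 39
d(W, class-J) = |8−39| + |6−40| + |8−2| = 31 + 34 + 6 = 71
The smallest is to class-C, so W lies in the Voronoi region of class-C.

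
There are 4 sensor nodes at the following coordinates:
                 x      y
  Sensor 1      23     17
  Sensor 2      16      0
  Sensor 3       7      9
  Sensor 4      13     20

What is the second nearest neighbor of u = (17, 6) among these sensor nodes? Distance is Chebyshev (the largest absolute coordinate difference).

d(u, Sensor 1) = max(6, 11) = 11
d(u, Sensor 2) = max(1, 6) = 6
d(u, Sensor 3) = max(10, 3) = 10
d(u, Sensor 4) = max(4, 14) = 14
Sorted ascending: Sensor 2, Sensor 3, Sensor 1, … — the second-nearest is Sensor 3.

Sensor 3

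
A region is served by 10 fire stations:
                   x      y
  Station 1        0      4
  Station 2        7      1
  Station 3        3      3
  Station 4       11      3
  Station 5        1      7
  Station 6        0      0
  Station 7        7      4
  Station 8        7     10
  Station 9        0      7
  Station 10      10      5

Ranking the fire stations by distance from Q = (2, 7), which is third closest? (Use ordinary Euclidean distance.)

Station 1

Since √ is increasing, it suffices to compare squared distances:
d²(Q, Station 1) = (2−0)² + (7−4)² = 4 + 9 = 13
d²(Q, Station 2) = (2−7)² + (7−1)² = 25 + 36 = 61
d²(Q, Station 3) = (2−3)² + (7−3)² = 1 + 16 = 17
d²(Q, Station 4) = (2−11)² + (7−3)² = 81 + 16 = 97
d²(Q, Station 5) = (2−1)² + (7−7)² = 1 + 0 = 1
d²(Q, Station 6) = (2−0)² + (7−0)² = 4 + 49 = 53
d²(Q, Station 7) = (2−7)² + (7−4)² = 25 + 9 = 34
d²(Q, Station 8) = (2−7)² + (7−10)² = 25 + 9 = 34
d²(Q, Station 9) = (2−0)² + (7−7)² = 4 + 0 = 4
d²(Q, Station 10) = (2−10)² + (7−5)² = 64 + 4 = 68
Sorted ascending: Station 5, Station 9, Station 1, Station 3, … — the third-nearest is Station 1.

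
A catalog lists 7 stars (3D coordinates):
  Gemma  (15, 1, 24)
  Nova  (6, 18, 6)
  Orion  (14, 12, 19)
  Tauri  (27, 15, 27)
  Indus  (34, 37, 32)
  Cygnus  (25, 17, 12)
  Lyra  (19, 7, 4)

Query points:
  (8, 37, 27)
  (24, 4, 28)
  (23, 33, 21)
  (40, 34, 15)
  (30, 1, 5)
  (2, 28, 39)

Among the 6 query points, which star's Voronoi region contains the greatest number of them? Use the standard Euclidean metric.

Indus

(8, 37, 27) — d² to each: Gemma:1354, Nova:806, Orion:725, Tauri:845, Indus:701, Cygnus:914, Lyra:1550 → nearest is Indus
(24, 4, 28) — d² to each: Gemma:106, Nova:1004, Orion:245, Tauri:131, Indus:1205, Cygnus:426, Lyra:610 → nearest is Gemma
(23, 33, 21) — d² to each: Gemma:1097, Nova:739, Orion:526, Tauri:376, Indus:258, Cygnus:341, Lyra:981 → nearest is Indus
(40, 34, 15) — d² to each: Gemma:1795, Nova:1493, Orion:1176, Tauri:674, Indus:334, Cygnus:523, Lyra:1291 → nearest is Indus
(30, 1, 5) — d² to each: Gemma:586, Nova:866, Orion:573, Tauri:689, Indus:2041, Cygnus:330, Lyra:158 → nearest is Lyra
(2, 28, 39) — d² to each: Gemma:1123, Nova:1205, Orion:800, Tauri:938, Indus:1154, Cygnus:1379, Lyra:1955 → nearest is Orion
Tally — Gemma:1, Orion:1, Indus:3, Lyra:1. Indus captures the most (3).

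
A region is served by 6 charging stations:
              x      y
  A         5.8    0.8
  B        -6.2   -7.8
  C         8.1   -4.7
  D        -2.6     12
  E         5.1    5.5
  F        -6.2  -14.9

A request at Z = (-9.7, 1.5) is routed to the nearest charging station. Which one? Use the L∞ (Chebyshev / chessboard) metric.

d(Z,A) = max(15.5, 0.7) = 15.5
d(Z,B) = max(3.5, 9.3) = 9.3
d(Z,C) = max(17.8, 6.2) = 17.8
d(Z,D) = max(7.1, 10.5) = 10.5
d(Z,E) = max(14.8, 4) = 14.8
d(Z,F) = max(3.5, 16.4) = 16.4
B is nearest.

B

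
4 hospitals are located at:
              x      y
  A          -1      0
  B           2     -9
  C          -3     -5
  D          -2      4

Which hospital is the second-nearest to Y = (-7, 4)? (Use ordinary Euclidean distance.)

A

Squared Euclidean distances:
|YA|² = 36 + 16 = 52
|YB|² = 81 + 169 = 250
|YC|² = 16 + 81 = 97
|YD|² = 25 + 0 = 25
Sorted ascending: D, A, C, … — the second-nearest is A.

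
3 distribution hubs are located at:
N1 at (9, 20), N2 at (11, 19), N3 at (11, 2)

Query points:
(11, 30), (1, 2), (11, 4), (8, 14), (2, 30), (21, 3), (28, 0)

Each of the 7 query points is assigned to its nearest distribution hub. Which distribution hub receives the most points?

N3

(11, 30) — d² to each: N1:104, N2:121, N3:784 → nearest is N1
(1, 2) — d² to each: N1:388, N2:389, N3:100 → nearest is N3
(11, 4) — d² to each: N1:260, N2:225, N3:4 → nearest is N3
(8, 14) — d² to each: N1:37, N2:34, N3:153 → nearest is N2
(2, 30) — d² to each: N1:149, N2:202, N3:865 → nearest is N1
(21, 3) — d² to each: N1:433, N2:356, N3:101 → nearest is N3
(28, 0) — d² to each: N1:761, N2:650, N3:293 → nearest is N3
Tally — N1:2, N2:1, N3:4. N3 captures the most (4).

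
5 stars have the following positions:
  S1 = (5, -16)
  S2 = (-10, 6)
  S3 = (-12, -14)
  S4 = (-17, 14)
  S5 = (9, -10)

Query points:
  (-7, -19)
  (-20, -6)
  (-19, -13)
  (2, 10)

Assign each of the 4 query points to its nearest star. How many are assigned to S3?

(-7, -19) — d² to each: S1:153, S2:634, S3:50, S4:1189, S5:337 → nearest is S3
(-20, -6) — d² to each: S1:725, S2:244, S3:128, S4:409, S5:857 → nearest is S3
(-19, -13) — d² to each: S1:585, S2:442, S3:50, S4:733, S5:793 → nearest is S3
(2, 10) — d² to each: S1:685, S2:160, S3:772, S4:377, S5:449 → nearest is S2
3 of the 4 points have S3 as nearest.

3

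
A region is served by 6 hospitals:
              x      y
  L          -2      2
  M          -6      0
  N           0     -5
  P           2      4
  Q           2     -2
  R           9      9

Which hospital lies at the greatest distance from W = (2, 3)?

R

Squared Euclidean distances:
|WL|² = 16 + 1 = 17
|WM|² = 64 + 9 = 73
|WN|² = 4 + 64 = 68
|WP|² = 0 + 1 = 1
|WQ|² = 0 + 25 = 25
|WR|² = 49 + 36 = 85
The largest is to R.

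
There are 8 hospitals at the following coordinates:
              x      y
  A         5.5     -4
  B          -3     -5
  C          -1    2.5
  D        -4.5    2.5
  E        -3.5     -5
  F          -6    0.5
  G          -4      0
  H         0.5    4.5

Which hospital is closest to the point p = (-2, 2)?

C

Squared Euclidean distances:
|pA|² = (-2−5.5)² + (2−(-4))² = 56.25 + 36 = 92.25
|pB|² = (-2−(-3))² + (2−(-5))² = 1 + 49 = 50
|pC|² = (-2−(-1))² + (2−2.5)² = 1 + 0.25 = 1.25
|pD|² = (-2−(-4.5))² + (2−2.5)² = 6.25 + 0.25 = 6.5
|pE|² = (-2−(-3.5))² + (2−(-5))² = 2.25 + 49 = 51.25
|pF|² = (-2−(-6))² + (2−0.5)² = 16 + 2.25 = 18.25
|pG|² = (-2−(-4))² + (2−0)² = 4 + 4 = 8
|pH|² = (-2−0.5)² + (2−4.5)² = 6.25 + 6.25 = 12.5
C is nearest.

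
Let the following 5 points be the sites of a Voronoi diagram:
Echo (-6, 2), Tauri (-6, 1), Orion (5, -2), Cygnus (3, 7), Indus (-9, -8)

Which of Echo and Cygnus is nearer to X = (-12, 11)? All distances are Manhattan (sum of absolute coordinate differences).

d(X, Echo) = |-12−(-6)| + |11−2| = 6 + 9 = 15
d(X, Cygnus) = |-12−3| + |11−7| = 15 + 4 = 19
15 < 19, so Echo is closer.

Echo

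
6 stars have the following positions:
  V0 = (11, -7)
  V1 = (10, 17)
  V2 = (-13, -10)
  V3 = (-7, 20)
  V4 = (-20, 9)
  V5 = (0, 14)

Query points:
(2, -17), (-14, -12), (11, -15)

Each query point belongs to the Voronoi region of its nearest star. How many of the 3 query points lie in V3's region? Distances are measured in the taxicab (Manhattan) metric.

(2, -17) — d to each: V0:19, V1:42, V2:22, V3:46, V4:48, V5:33 → nearest is V0
(-14, -12) — d to each: V0:30, V1:53, V2:3, V3:39, V4:27, V5:40 → nearest is V2
(11, -15) — d to each: V0:8, V1:33, V2:29, V3:53, V4:55, V5:40 → nearest is V0
0 of the 3 points have V3 as nearest.

0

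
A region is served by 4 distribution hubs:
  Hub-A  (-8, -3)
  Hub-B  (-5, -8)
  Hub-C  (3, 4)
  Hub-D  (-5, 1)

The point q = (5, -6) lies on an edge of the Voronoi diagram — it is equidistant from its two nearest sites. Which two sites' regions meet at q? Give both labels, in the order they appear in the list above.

Squared distances from q to each site:
d²(q, Hub-A) = (5−(-8))² + (-6−(-3))² = 169 + 9 = 178
d²(q, Hub-B) = (5−(-5))² + (-6−(-8))² = 100 + 4 = 104
d²(q, Hub-C) = (5−3)² + (-6−4)² = 4 + 100 = 104
d²(q, Hub-D) = (5−(-5))² + (-6−1)² = 100 + 49 = 149
q is equidistant from Hub-B and Hub-C (both at squared distance 104), and every other site is strictly farther — so q lies on the Hub-B–Hub-C Voronoi edge.

Hub-B and Hub-C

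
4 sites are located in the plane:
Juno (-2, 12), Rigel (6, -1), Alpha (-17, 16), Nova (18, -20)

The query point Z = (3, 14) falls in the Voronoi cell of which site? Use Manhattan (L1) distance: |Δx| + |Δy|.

Juno

d(Z, Juno) = 5 + 2 = 7
d(Z, Rigel) = 3 + 15 = 18
d(Z, Alpha) = 20 + 2 = 22
d(Z, Nova) = 15 + 34 = 49
The smallest is to Juno, so Z lies in the Voronoi region of Juno.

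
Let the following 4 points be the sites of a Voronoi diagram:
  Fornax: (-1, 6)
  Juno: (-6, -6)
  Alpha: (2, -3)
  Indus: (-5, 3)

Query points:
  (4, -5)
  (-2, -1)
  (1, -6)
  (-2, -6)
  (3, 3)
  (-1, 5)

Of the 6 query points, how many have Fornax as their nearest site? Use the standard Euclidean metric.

(4, -5) — d² to each: Fornax:146, Juno:101, Alpha:8, Indus:145 → nearest is Alpha
(-2, -1) — d² to each: Fornax:50, Juno:41, Alpha:20, Indus:25 → nearest is Alpha
(1, -6) — d² to each: Fornax:148, Juno:49, Alpha:10, Indus:117 → nearest is Alpha
(-2, -6) — d² to each: Fornax:145, Juno:16, Alpha:25, Indus:90 → nearest is Juno
(3, 3) — d² to each: Fornax:25, Juno:162, Alpha:37, Indus:64 → nearest is Fornax
(-1, 5) — d² to each: Fornax:1, Juno:146, Alpha:73, Indus:20 → nearest is Fornax
2 of the 6 points have Fornax as nearest.

2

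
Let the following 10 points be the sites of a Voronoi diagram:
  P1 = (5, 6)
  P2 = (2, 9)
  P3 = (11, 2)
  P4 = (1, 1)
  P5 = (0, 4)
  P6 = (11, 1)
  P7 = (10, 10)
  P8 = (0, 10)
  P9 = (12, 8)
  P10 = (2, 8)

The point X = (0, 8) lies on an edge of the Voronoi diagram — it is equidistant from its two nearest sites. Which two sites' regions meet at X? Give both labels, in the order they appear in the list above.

Squared distances from X to each site:
|XP1|² = 25 + 4 = 29
|XP2|² = 4 + 1 = 5
|XP3|² = 121 + 36 = 157
|XP4|² = 1 + 49 = 50
|XP5|² = 0 + 16 = 16
|XP6|² = 121 + 49 = 170
|XP7|² = 100 + 4 = 104
|XP8|² = 0 + 4 = 4
|XP9|² = 144 + 0 = 144
d²(X, P10) = 4 + 0 = 4
X is equidistant from P8 and P10 (both at squared distance 4), and every other site is strictly farther — so X lies on the P8–P10 Voronoi edge.

P8 and P10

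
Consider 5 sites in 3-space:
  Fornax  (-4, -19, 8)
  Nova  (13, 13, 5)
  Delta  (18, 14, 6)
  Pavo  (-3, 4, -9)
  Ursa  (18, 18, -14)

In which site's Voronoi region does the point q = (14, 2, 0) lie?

Compare squared distances (the ordering matches that of the actual distances):
d²(q, Fornax) = (14−(-4))² + (2−(-19))² + (0−8)² = 324 + 441 + 64 = 829
d²(q, Nova) = (14−13)² + (2−13)² + (0−5)² = 1 + 121 + 25 = 147
d²(q, Delta) = (14−18)² + (2−14)² + (0−6)² = 16 + 144 + 36 = 196
d²(q, Pavo) = (14−(-3))² + (2−4)² + (0−(-9))² = 289 + 4 + 81 = 374
d²(q, Ursa) = (14−18)² + (2−18)² + (0−(-14))² = 16 + 256 + 196 = 468
Minimum is at Nova.

Nova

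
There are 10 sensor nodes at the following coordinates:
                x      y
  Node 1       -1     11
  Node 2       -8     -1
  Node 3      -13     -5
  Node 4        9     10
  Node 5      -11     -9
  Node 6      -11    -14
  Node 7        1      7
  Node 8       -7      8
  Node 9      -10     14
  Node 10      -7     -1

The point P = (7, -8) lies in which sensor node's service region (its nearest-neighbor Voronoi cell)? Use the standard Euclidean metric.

Since √ is increasing, it suffices to compare squared distances:
d²(P, Node 1) = (7−(-1))² + (-8−11)² = 64 + 361 = 425
d²(P, Node 2) = (7−(-8))² + (-8−(-1))² = 225 + 49 = 274
d²(P, Node 3) = (7−(-13))² + (-8−(-5))² = 400 + 9 = 409
d²(P, Node 4) = (7−9)² + (-8−10)² = 4 + 324 = 328
d²(P, Node 5) = (7−(-11))² + (-8−(-9))² = 324 + 1 = 325
d²(P, Node 6) = (7−(-11))² + (-8−(-14))² = 324 + 36 = 360
d²(P, Node 7) = (7−1)² + (-8−7)² = 36 + 225 = 261
d²(P, Node 8) = (7−(-7))² + (-8−8)² = 196 + 256 = 452
d²(P, Node 9) = (7−(-10))² + (-8−14)² = 289 + 484 = 773
d²(P, Node 10) = (7−(-7))² + (-8−(-1))² = 196 + 49 = 245
Node 10 is nearest.

Node 10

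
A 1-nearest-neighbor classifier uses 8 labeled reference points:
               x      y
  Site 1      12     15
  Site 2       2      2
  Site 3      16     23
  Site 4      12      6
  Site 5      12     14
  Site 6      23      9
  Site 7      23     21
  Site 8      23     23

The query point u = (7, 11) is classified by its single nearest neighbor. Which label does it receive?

Compare squared distances (the ordering matches that of the actual distances):
d²(u, Site 1) = (7−12)² + (11−15)² = 25 + 16 = 41
d²(u, Site 2) = (7−2)² + (11−2)² = 25 + 81 = 106
d²(u, Site 3) = (7−16)² + (11−23)² = 81 + 144 = 225
d²(u, Site 4) = (7−12)² + (11−6)² = 25 + 25 = 50
d²(u, Site 5) = (7−12)² + (11−14)² = 25 + 9 = 34
d²(u, Site 6) = (7−23)² + (11−9)² = 256 + 4 = 260
d²(u, Site 7) = (7−23)² + (11−21)² = 256 + 100 = 356
d²(u, Site 8) = (7−23)² + (11−23)² = 256 + 144 = 400
Minimum is at Site 5.

Site 5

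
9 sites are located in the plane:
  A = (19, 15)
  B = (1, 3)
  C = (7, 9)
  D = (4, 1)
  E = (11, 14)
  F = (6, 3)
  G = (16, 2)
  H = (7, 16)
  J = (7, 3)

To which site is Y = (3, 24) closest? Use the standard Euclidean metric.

Squared Euclidean distances:
|YA|² = 256 + 81 = 337
|YB|² = 4 + 441 = 445
|YC|² = 16 + 225 = 241
|YD|² = 1 + 529 = 530
|YE|² = 64 + 100 = 164
|YF|² = 9 + 441 = 450
|YG|² = 169 + 484 = 653
|YH|² = 16 + 64 = 80
|YJ|² = 16 + 441 = 457
The smallest is to H, so Y lies in the Voronoi region of H.

H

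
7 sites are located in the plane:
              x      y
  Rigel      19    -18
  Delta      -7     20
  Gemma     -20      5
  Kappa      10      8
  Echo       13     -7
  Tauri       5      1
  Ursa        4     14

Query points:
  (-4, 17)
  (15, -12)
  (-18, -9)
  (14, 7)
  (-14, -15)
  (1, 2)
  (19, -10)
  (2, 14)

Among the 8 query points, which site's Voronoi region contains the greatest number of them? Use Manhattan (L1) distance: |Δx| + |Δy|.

Gemma

(-4, 17) — d to each: Rigel:58, Delta:6, Gemma:28, Kappa:23, Echo:41, Tauri:25, Ursa:11 → nearest is Delta
(15, -12) — d to each: Rigel:10, Delta:54, Gemma:52, Kappa:25, Echo:7, Tauri:23, Ursa:37 → nearest is Echo
(-18, -9) — d to each: Rigel:46, Delta:40, Gemma:16, Kappa:45, Echo:33, Tauri:33, Ursa:45 → nearest is Gemma
(14, 7) — d to each: Rigel:30, Delta:34, Gemma:36, Kappa:5, Echo:15, Tauri:15, Ursa:17 → nearest is Kappa
(-14, -15) — d to each: Rigel:36, Delta:42, Gemma:26, Kappa:47, Echo:35, Tauri:35, Ursa:47 → nearest is Gemma
(1, 2) — d to each: Rigel:38, Delta:26, Gemma:24, Kappa:15, Echo:21, Tauri:5, Ursa:15 → nearest is Tauri
(19, -10) — d to each: Rigel:8, Delta:56, Gemma:54, Kappa:27, Echo:9, Tauri:25, Ursa:39 → nearest is Rigel
(2, 14) — d to each: Rigel:49, Delta:15, Gemma:31, Kappa:14, Echo:32, Tauri:16, Ursa:2 → nearest is Ursa
Tally — Rigel:1, Delta:1, Gemma:2, Kappa:1, Echo:1, Tauri:1, Ursa:1. Gemma captures the most (2).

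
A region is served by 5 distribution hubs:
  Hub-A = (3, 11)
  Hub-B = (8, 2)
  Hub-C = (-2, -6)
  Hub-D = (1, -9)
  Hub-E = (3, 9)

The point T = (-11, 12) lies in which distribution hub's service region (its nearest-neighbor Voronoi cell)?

Hub-A

Compare squared distances (the ordering matches that of the actual distances):
d²(T, Hub-A) = (-11−3)² + (12−11)² = 196 + 1 = 197
d²(T, Hub-B) = (-11−8)² + (12−2)² = 361 + 100 = 461
d²(T, Hub-C) = (-11−(-2))² + (12−(-6))² = 81 + 324 = 405
d²(T, Hub-D) = (-11−1)² + (12−(-9))² = 144 + 441 = 585
d²(T, Hub-E) = (-11−3)² + (12−9)² = 196 + 9 = 205
Minimum is at Hub-A.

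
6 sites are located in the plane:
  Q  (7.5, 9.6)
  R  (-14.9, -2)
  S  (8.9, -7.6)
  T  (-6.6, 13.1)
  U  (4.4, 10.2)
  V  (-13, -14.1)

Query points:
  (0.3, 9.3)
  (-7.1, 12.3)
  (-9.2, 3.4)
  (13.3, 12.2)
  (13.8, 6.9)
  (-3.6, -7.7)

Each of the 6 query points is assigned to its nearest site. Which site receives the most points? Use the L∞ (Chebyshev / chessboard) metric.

(0.3, 9.3) — d to each: Q:7.2, R:15.2, S:16.9, T:6.9, U:4.1, V:23.4 → nearest is U
(-7.1, 12.3) — d to each: Q:14.6, R:14.3, S:19.9, T:0.8, U:11.5, V:26.4 → nearest is T
(-9.2, 3.4) — d to each: Q:16.7, R:5.7, S:18.1, T:9.7, U:13.6, V:17.5 → nearest is R
(13.3, 12.2) — d to each: Q:5.8, R:28.2, S:19.8, T:19.9, U:8.9, V:26.3 → nearest is Q
(13.8, 6.9) — d to each: Q:6.3, R:28.7, S:14.5, T:20.4, U:9.4, V:26.8 → nearest is Q
(-3.6, -7.7) — d to each: Q:17.3, R:11.3, S:12.5, T:20.8, U:17.9, V:9.4 → nearest is V
Tally — Q:2, R:1, T:1, U:1, V:1. Q captures the most (2).

Q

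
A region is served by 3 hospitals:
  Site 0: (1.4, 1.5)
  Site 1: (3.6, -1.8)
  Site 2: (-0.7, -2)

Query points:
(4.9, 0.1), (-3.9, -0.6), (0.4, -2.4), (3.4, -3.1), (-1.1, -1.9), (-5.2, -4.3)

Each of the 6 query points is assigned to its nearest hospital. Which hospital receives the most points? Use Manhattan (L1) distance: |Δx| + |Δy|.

Site 2

(4.9, 0.1) — d to each: Site 0:4.9, Site 1:3.2, Site 2:7.7 → nearest is Site 1
(-3.9, -0.6) — d to each: Site 0:7.4, Site 1:8.7, Site 2:4.6 → nearest is Site 2
(0.4, -2.4) — d to each: Site 0:4.9, Site 1:3.8, Site 2:1.5 → nearest is Site 2
(3.4, -3.1) — d to each: Site 0:6.6, Site 1:1.5, Site 2:5.2 → nearest is Site 1
(-1.1, -1.9) — d to each: Site 0:5.9, Site 1:4.8, Site 2:0.5 → nearest is Site 2
(-5.2, -4.3) — d to each: Site 0:12.4, Site 1:11.3, Site 2:6.8 → nearest is Site 2
Tally — Site 1:2, Site 2:4. Site 2 captures the most (4).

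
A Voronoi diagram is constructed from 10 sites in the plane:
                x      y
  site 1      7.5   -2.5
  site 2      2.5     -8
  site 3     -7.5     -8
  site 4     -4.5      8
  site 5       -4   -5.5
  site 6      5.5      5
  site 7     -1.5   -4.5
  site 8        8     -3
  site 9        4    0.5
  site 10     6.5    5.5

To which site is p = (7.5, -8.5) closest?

Since √ is increasing, it suffices to compare squared distances:
d²(p, site 1) = 0 + 36 = 36
d²(p, site 2) = 25 + 0.25 = 25.25
d²(p, site 3) = 225 + 0.25 = 225.25
d²(p, site 4) = 144 + 272.25 = 416.25
d²(p, site 5) = 132.25 + 9 = 141.25
d²(p, site 6) = 4 + 182.25 = 186.25
d²(p, site 7) = 81 + 16 = 97
d²(p, site 8) = 0.25 + 30.25 = 30.5
d²(p, site 9) = 12.25 + 81 = 93.25
d²(p, site 10) = 1 + 196 = 197
site 2 is nearest.

site 2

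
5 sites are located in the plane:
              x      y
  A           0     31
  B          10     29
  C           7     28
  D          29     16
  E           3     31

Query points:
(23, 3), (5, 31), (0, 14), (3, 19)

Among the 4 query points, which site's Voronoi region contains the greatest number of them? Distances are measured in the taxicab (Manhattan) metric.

E

(23, 3) — d to each: A:51, B:39, C:41, D:19, E:48 → nearest is D
(5, 31) — d to each: A:5, B:7, C:5, D:39, E:2 → nearest is E
(0, 14) — d to each: A:17, B:25, C:21, D:31, E:20 → nearest is A
(3, 19) — d to each: A:15, B:17, C:13, D:29, E:12 → nearest is E
Tally — A:1, D:1, E:2. E captures the most (2).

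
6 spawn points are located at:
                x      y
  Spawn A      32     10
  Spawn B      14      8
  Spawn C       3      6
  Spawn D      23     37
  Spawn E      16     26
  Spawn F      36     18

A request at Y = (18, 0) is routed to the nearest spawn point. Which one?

Since √ is increasing, it suffices to compare squared distances:
d²(Y, Spawn A) = (18−32)² + (0−10)² = 196 + 100 = 296
d²(Y, Spawn B) = (18−14)² + (0−8)² = 16 + 64 = 80
d²(Y, Spawn C) = (18−3)² + (0−6)² = 225 + 36 = 261
d²(Y, Spawn D) = (18−23)² + (0−37)² = 25 + 1369 = 1394
d²(Y, Spawn E) = (18−16)² + (0−26)² = 4 + 676 = 680
d²(Y, Spawn F) = (18−36)² + (0−18)² = 324 + 324 = 648
Spawn B is nearest.

Spawn B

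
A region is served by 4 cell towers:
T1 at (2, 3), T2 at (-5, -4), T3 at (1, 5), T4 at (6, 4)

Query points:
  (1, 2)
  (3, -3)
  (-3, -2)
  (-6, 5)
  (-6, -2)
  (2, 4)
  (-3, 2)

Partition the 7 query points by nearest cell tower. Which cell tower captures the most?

T1

(1, 2) — d² to each: T1:2, T2:72, T3:9, T4:29 → nearest is T1
(3, -3) — d² to each: T1:37, T2:65, T3:68, T4:58 → nearest is T1
(-3, -2) — d² to each: T1:50, T2:8, T3:65, T4:117 → nearest is T2
(-6, 5) — d² to each: T1:68, T2:82, T3:49, T4:145 → nearest is T3
(-6, -2) — d² to each: T1:89, T2:5, T3:98, T4:180 → nearest is T2
(2, 4) — d² to each: T1:1, T2:113, T3:2, T4:16 → nearest is T1
(-3, 2) — d² to each: T1:26, T2:40, T3:25, T4:85 → nearest is T3
Tally — T1:3, T2:2, T3:2. T1 captures the most (3).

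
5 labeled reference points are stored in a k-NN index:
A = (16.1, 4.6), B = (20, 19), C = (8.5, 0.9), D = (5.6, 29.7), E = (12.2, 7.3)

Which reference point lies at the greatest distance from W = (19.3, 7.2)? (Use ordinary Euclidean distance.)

D

Compare squared distances (the ordering matches that of the actual distances):
|WA|² = (19.3−16.1)² + (7.2−4.6)² = 10.24 + 6.76 = 17
|WB|² = (19.3−20)² + (7.2−19)² = 0.49 + 139.24 = 139.73
|WC|² = (19.3−8.5)² + (7.2−0.9)² = 116.64 + 39.69 = 156.33
|WD|² = (19.3−5.6)² + (7.2−29.7)² = 187.69 + 506.25 = 693.94
|WE|² = (19.3−12.2)² + (7.2−7.3)² = 50.41 + 0.01 = 50.42
The largest is to D.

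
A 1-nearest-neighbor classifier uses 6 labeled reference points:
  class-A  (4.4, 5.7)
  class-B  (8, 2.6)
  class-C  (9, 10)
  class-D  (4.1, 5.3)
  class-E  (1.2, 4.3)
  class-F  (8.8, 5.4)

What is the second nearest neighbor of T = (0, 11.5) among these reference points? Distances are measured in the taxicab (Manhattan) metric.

d(T, class-A) = |0−4.4| + |11.5−5.7| = 4.4 + 5.8 = 10.2
d(T, class-B) = |0−8| + |11.5−2.6| = 8 + 8.9 = 16.9
d(T, class-C) = |0−9| + |11.5−10| = 9 + 1.5 = 10.5
d(T, class-D) = |0−4.1| + |11.5−5.3| = 4.1 + 6.2 = 10.3
d(T, class-E) = |0−1.2| + |11.5−4.3| = 1.2 + 7.2 = 8.4
d(T, class-F) = |0−8.8| + |11.5−5.4| = 8.8 + 6.1 = 14.9
Sorted ascending: class-E, class-A, class-D, … — the second-nearest is class-A.

class-A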